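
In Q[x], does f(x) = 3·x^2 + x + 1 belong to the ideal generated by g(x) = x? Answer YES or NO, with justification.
In Q[x] the ideal (g) consists of all multiples of g, so f ∈ (g) iff g | f, i.e. iff the remainder of f on division by g is 0. Divide f by g (g is monic, so eliminate the leading term of the running remainder at each step):
  leading term 3·x^2: subtract (3·x)·g(x) = 3·x^2, leaving x + 1
  leading term x: subtract (1)·g(x) = x, leaving 1
The remainder r(x) = 1 ≠ 0 (and deg r < deg g), so g ∤ f, i.e. f ∉ (g).

Final answer: NO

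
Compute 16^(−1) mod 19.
16^(−1) ≡ 6 (mod 19)

Apply the extended Euclidean algorithm to (19, 16), tracking rows (r, s, t) with s·19 + t·16 = r. Each division r_prev = q·r_cur + r_new produces the new row as (previous row) − q·(current row):
  row A: (19, 1, 0)   [1·19 + 0·16 = 19]
  row B: (16, 0, 1)   [0·19 + 1·16 = 16]
  19 = 1·16 + 3   → row C = row A − 1·row B = (3, 1, −1)   [check: 1·19 − 1·16 = 3]
  16 = 5·3 + 1   → row D = row B − 5·row C = (1, −5, 6)   [check: −5·19 + 6·16 = 1]
  3 = 3·1 + 0   → remainder 0, stop. gcd = 1 (last nonzero row D).
The gcd is 1, so 16 is invertible mod 19. The last nonzero row gives −5·19 + 6·16 = 1, so t = 6. So 16^(−1) ≡ 6 (mod 19). Verify: 16 · 6 = 96 ≡ 1 (mod 19). ✓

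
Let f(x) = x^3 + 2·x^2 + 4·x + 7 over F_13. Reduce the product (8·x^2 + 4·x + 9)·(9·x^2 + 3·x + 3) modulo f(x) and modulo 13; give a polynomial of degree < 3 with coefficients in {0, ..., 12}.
Multiply as integer polynomials: a · b = 72·x^4 + 60·x^3 + 117·x^2 + 39·x + 27. Reducing coefficients mod 13: a · b ≡ 7·x^4 + 8·x^3 + 1. Now divide by f(x) = x^3 + 2·x^2 + 4·x + 7 in F_13[x], eliminating the leading term at each step:
  leading term 7·x^4: subtract (7·x)·f(x) = 7·x^4 + x^3 + 2·x^2 + 10·x, leaving 7·x^3 + 11·x^2 + 3·x + 1 (coefficients mod 13)
  leading term 7·x^3: subtract (7)·f(x) = 7·x^3 + x^2 + 2·x + 10, leaving 10·x^2 + x + 4 (coefficients mod 13)
The degree is now < 3, so this is the remainder. Hence a · b ≡ 10·x^2 + x + 4 in F_13[x]/(f).

Final answer: a · b ≡ 10·x^2 + x + 4 (mod f(x))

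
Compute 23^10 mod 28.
9

Use repeated squaring. Binary(10) = 1010. Walk through the bits of the exponent 10 left-to-right: at each bit after the leading one, square the running value, then multiply by 23 if the bit is 1 (always reducing mod 28):
  bit 1 = 1 (leading): start with 23.
  bit 2 = 0: square 23^2 = 529 ≡ 25 (mod 28).
  bit 3 = 1: square 25^2 = 625 ≡ 9; bit is 1, so multiply 9·23 = 207 ≡ 11 (mod 28).
  bit 4 = 0: square 11^2 = 121 ≡ 9 (mod 28).
Final value: 23^10 ≡ 9 (mod 28).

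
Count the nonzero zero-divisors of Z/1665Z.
In Z/1665Z each nonzero element is either a unit (gcd with 1665 is 1) or a zero-divisor (gcd > 1). The number of units is φ(1665): factorise 1665 = 3^2 · 5 · 37, so φ(1665) = (3^2 − 3^1) · (5 − 1) · (37 − 1) = 6 · 4 · 36 = 864. The nonzero elements number 1665 − 1 = 1664. Hence the nonzero zero-divisors number 1664 − 864 = 800.

Final answer: Z/1665Z has 800 nonzero zero-divisors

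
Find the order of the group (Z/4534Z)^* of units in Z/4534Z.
(Z/4534Z)^* consists of the classes a with gcd(a, 4534) = 1, so its order is φ(4534). φ is multiplicative, with φ(p^e) = p^e − p^(e−1). Factorise 4534 = 2 · 2267. Then
  φ(4534) = (2 − 1) · (2267 − 1) = 1 · 2266 = 2266.
Thus |(Z/4534Z)^*| = 2266.

Final answer: |(Z/4534Z)^*| = 2266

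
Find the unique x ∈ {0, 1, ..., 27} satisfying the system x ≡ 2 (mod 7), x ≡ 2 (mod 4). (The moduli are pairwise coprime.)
x ≡ 2 (mod 28); the representative in [0, 28) is 2

The moduli 7, 4 are pairwise coprime, so by the CRT there is a unique solution mod 7·4 = 28.
Solve by successive substitution. Start with x ≡ 2 (mod 7).
  Combine with x ≡ 2 (mod 4): write x = 2 + 7·t and require 2 + 7·t ≡ 2 (mod 4), i.e. 7·t ≡ 2 − 2 ≡ 0 (mod 4). Since 7^(−1) ≡ 3 (mod 4) (7 ≡ 3 (mod 4)), t ≡ 3·0 ≡ 0 (mod 4). So x ≡ 2 + 7·0 = 2 (mod 28).
Unique solution in [0, 28): x = 2.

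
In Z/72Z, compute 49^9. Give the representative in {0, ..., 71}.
1

Use repeated squaring. Binary(9) = 1001. Walk through the bits of the exponent 9 left-to-right: at each bit after the leading one, square the running value, then multiply by 49 if the bit is 1 (always reducing mod 72):
  bit 1 = 1 (leading): start with 49.
  bit 2 = 0: square 49^2 = 2401 ≡ 25 (mod 72).
  bit 3 = 0: square 25^2 = 625 ≡ 49 (mod 72).
  bit 4 = 1: square 49^2 = 2401 ≡ 25; bit is 1, so multiply 25·49 = 1225 ≡ 1 (mod 72).
Final value: 49^9 ≡ 1 (mod 72).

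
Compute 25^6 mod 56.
Use repeated squaring. Binary(6) = 110. Walk through the bits of the exponent 6 left-to-right: at each bit after the leading one, square the running value, then multiply by 25 if the bit is 1 (always reducing mod 56):
  bit 1 = 1 (leading): start with 25.
  bit 2 = 1: square 25^2 = 625 ≡ 9; bit is 1, so multiply 9·25 = 225 ≡ 1 (mod 56).
  bit 3 = 0: square 1^2 = 1 (mod 56).
Final value: 25^6 ≡ 1 (mod 56).

Final answer: 1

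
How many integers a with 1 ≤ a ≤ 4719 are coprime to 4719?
2640

The number of a ∈ {1, ..., 4719} with gcd(a, 4719) = 1 is by definition Euler's totient φ(4719). φ is multiplicative, with φ(p^e) = p^e − p^(e−1). Factorise 4719 = 3 · 11^2 · 13. Then
  φ(4719) = (3 − 1) · (11^2 − 11^1) · (13 − 1) = 2 · 110 · 12 = 2640.
So there are 2640 such integers.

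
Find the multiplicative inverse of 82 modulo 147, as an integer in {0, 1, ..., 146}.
82^(−1) ≡ 52 (mod 147)

Apply the extended Euclidean algorithm to (147, 82), tracking rows (r, s, t) with s·147 + t·82 = r. Each division r_prev = q·r_cur + r_new produces the new row as (previous row) − q·(current row):
  row A: (147, 1, 0)   [1·147 + 0·82 = 147]
  row B: (82, 0, 1)   [0·147 + 1·82 = 82]
  147 = 1·82 + 65   → row C = row A − 1·row B = (65, 1, −1)   [check: 1·147 − 1·82 = 65]
  82 = 1·65 + 17   → row D = row B − 1·row C = (17, −1, 2)   [check: −1·147 + 2·82 = 17]
  65 = 3·17 + 14   → row E = row C − 3·row D = (14, 4, −7)   [check: 4·147 − 7·82 = 14]
  17 = 1·14 + 3   → row F = row D − 1·row E = (3, −5, 9)   [check: −5·147 + 9·82 = 3]
  14 = 4·3 + 2   → row G = row E − 4·row F = (2, 24, −43)   [check: 24·147 − 43·82 = 2]
  3 = 1·2 + 1   → row H = row F − 1·row G = (1, −29, 52)   [check: −29·147 + 52·82 = 1]
  2 = 2·1 + 0   → remainder 0, stop. gcd = 1 (last nonzero row H).
The gcd is 1, so 82 is invertible mod 147. The last nonzero row gives −29·147 + 52·82 = 1, so t = 52. So 82^(−1) ≡ 52 (mod 147). Verify: 82 · 52 = 4264 ≡ 1 (mod 147). ✓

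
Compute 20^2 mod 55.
15

Use repeated squaring. Binary(2) = 10. Walk through the bits of the exponent 2 left-to-right: at each bit after the leading one, square the running value, then multiply by 20 if the bit is 1 (always reducing mod 55):
  bit 1 = 1 (leading): start with 20.
  bit 2 = 0: square 20^2 = 400 ≡ 15 (mod 55).
Final value: 20^2 ≡ 15 (mod 55).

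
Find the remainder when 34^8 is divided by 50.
46

Use repeated squaring. Binary(8) = 1000. Walk through the bits of the exponent 8 left-to-right: at each bit after the leading one, square the running value, then multiply by 34 if the bit is 1 (always reducing mod 50):
  bit 1 = 1 (leading): start with 34.
  bit 2 = 0: square 34^2 = 1156 ≡ 6 (mod 50).
  bit 3 = 0: square 6^2 = 36 (mod 50).
  bit 4 = 0: square 36^2 = 1296 ≡ 46 (mod 50).
Final value: 34^8 ≡ 46 (mod 50).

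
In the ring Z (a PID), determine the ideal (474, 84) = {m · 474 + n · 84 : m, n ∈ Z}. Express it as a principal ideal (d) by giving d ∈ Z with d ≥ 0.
(474, 84) = (6); d = 6

In the PID Z, (a, b) is generated by gcd(a, b). Compute gcd(474, 84) with the extended Euclidean algorithm, tracking rows (r, s, t) with s·474 + t·84 = r:
  row A: (474, 1, 0)   [1·474 + 0·84 = 474]
  row B: (84, 0, 1)   [0·474 + 1·84 = 84]
  474 = 5·84 + 54   → row C = row A − 5·row B = (54, 1, −5)   [check: 1·474 − 5·84 = 54]
  84 = 1·54 + 30   → row D = row B − 1·row C = (30, −1, 6)   [check: −1·474 + 6·84 = 30]
  54 = 1·30 + 24   → row E = row C − 1·row D = (24, 2, −11)   [check: 2·474 − 11·84 = 24]
  30 = 1·24 + 6   → row F = row D − 1·row E = (6, −3, 17)   [check: −3·474 + 17·84 = 6]
  24 = 4·6 + 0   → remainder 0, stop. gcd = 6 (last nonzero row F).
So gcd(474, 84) = 6, with Bézout identity −3·474 + 17·84 = 6. Containment (⊇): the Bézout identity exhibits 6 as an element of (474, 84), giving (6) ⊆ (474, 84). Containment (⊆): since 6 | 474 and 6 | 84 (474 = 6·79, 84 = 6·14), every Z-linear combination of 474 and 84 is divisible by 6, so (474, 84) ⊆ (6). Therefore (474, 84) = (6), d = 6.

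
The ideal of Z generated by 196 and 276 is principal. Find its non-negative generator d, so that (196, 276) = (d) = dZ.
(196, 276) = (4); d = 4

In the PID Z, (a, b) is generated by gcd(a, b). Compute gcd(276, 196) with the extended Euclidean algorithm, tracking rows (r, s, t) with s·276 + t·196 = r:
  row A: (276, 1, 0)   [1·276 + 0·196 = 276]
  row B: (196, 0, 1)   [0·276 + 1·196 = 196]
  276 = 1·196 + 80   → row C = row A − 1·row B = (80, 1, −1)   [check: 1·276 − 1·196 = 80]
  196 = 2·80 + 36   → row D = row B − 2·row C = (36, −2, 3)   [check: −2·276 + 3·196 = 36]
  80 = 2·36 + 8   → row E = row C − 2·row D = (8, 5, −7)   [check: 5·276 − 7·196 = 8]
  36 = 4·8 + 4   → row F = row D − 4·row E = (4, −22, 31)   [check: −22·276 + 31·196 = 4]
  8 = 2·4 + 0   → remainder 0, stop. gcd = 4 (last nonzero row F).
So gcd(196, 276) = 4, with Bézout identity −22·276 + 31·196 = 4. Containment (⊇): the Bézout identity exhibits 4 as an element of (196, 276), giving (4) ⊆ (196, 276). Containment (⊆): since 4 | 196 and 4 | 276 (196 = 4·49, 276 = 4·69), every Z-linear combination of 196 and 276 is divisible by 4, so (196, 276) ⊆ (4). Therefore (196, 276) = (4), d = 4.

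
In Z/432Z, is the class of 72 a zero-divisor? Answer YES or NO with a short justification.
YES

gcd(72, 432) = 72 > 1, so 72 is not a unit in Z/432Z. In Z/nZ every nonzero non-unit is a zero-divisor: explicitly, take b = 432/gcd = 6 ≠ 0 (mod 432); then 72·6 = 432 = 1·432, i.e. 72·6 ≡ 0 (mod 432). So 72 is a zero-divisor.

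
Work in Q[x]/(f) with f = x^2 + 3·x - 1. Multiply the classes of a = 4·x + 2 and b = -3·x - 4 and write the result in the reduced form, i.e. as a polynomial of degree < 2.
a · b ≡ 14·x - 20 (mod f(x))

First multiply in Q[x] without reducing: a · b = -12·x^2 - 22·x - 8. Now divide by f(x) = x^2 + 3·x - 1, eliminating the leading term at each step:
  leading term -12·x^2: subtract (-12)·f(x) = -12·x^2 - 36·x + 12, leaving 14·x - 20
The degree is now < 2, so this is the remainder. Hence a · b ≡ 14·x - 20 in Q[x]/(f).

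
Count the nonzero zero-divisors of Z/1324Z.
Z/1324Z has 663 nonzero zero-divisors

In Z/1324Z each nonzero element is either a unit (gcd with 1324 is 1) or a zero-divisor (gcd > 1). The number of units is φ(1324): factorise 1324 = 2^2 · 331, so φ(1324) = (2^2 − 2^1) · (331 − 1) = 2 · 330 = 660. The nonzero elements number 1324 − 1 = 1323. Hence the nonzero zero-divisors number 1323 − 660 = 663.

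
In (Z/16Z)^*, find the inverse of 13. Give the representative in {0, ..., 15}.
13^(−1) ≡ 5 (mod 16)

Apply the extended Euclidean algorithm to (16, 13), tracking rows (r, s, t) with s·16 + t·13 = r. Each division r_prev = q·r_cur + r_new produces the new row as (previous row) − q·(current row):
  row A: (16, 1, 0)   [1·16 + 0·13 = 16]
  row B: (13, 0, 1)   [0·16 + 1·13 = 13]
  16 = 1·13 + 3   → row C = row A − 1·row B = (3, 1, −1)   [check: 1·16 − 1·13 = 3]
  13 = 4·3 + 1   → row D = row B − 4·row C = (1, −4, 5)   [check: −4·16 + 5·13 = 1]
  3 = 3·1 + 0   → remainder 0, stop. gcd = 1 (last nonzero row D).
The gcd is 1, so 13 is invertible mod 16. The last nonzero row gives −4·16 + 5·13 = 1, so t = 5. So 13^(−1) ≡ 5 (mod 16). Verify: 13 · 5 = 65 ≡ 1 (mod 16). ✓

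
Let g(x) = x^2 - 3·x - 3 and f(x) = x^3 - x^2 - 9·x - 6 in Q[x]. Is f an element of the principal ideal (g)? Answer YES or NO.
In Q[x] the ideal (g) consists of all multiples of g, so f ∈ (g) iff g | f, i.e. iff the remainder of f on division by g is 0. Divide f by g (g is monic, so eliminate the leading term of the running remainder at each step):
  leading term x^3: subtract (x)·g(x) = x^3 - 3·x^2 - 3·x, leaving 2·x^2 - 6·x - 6
  leading term 2·x^2: subtract (2)·g(x) = 2·x^2 - 6·x - 6, leaving 0
The remainder is 0, so f(x) = g(x) · h(x) with h(x) = x + 2. Hence g | f, i.e. f ∈ (g).

Final answer: YES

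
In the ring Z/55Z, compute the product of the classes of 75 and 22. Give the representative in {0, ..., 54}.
0

Reduce the factors first: 75 ≡ 20 (mod 55), so 75 · 22 ≡ 20 · 22 (mod 55). 20 · 22 = 440. Dividing by 55: 440 = 8·55 + 0. So (75 · 22) mod 55 = 0.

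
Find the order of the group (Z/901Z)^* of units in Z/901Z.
(Z/901Z)^* consists of the classes a with gcd(a, 901) = 1, so its order is φ(901). φ is multiplicative, with φ(p^e) = p^e − p^(e−1). Factorise 901 = 17 · 53. Then
  φ(901) = (17 − 1) · (53 − 1) = 16 · 52 = 832.
Thus |(Z/901Z)^*| = 832.

Final answer: |(Z/901Z)^*| = 832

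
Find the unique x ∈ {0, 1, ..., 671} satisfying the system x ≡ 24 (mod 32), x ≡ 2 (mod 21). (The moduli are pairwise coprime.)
The moduli 32, 21 are pairwise coprime, so by the CRT there is a unique solution mod 32·21 = 672.
Solve by successive substitution. Start with x ≡ 24 (mod 32).
  Combine with x ≡ 2 (mod 21): write x = 24 + 32·t and require 24 + 32·t ≡ 2 (mod 21), i.e. 32·t ≡ 2 − 24 ≡ 20 (mod 21). Since 32^(−1) ≡ 2 (mod 21) (32 ≡ 11 (mod 21)), t ≡ 2·20 ≡ 19 (mod 21). So x ≡ 24 + 32·19 = 632 (mod 672).
Unique solution in [0, 672): x = 632.

Final answer: x ≡ 632 (mod 672); the representative in [0, 672) is 632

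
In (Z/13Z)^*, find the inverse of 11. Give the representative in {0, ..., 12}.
Apply the extended Euclidean algorithm to (13, 11), tracking rows (r, s, t) with s·13 + t·11 = r. Each division r_prev = q·r_cur + r_new produces the new row as (previous row) − q·(current row):
  row A: (13, 1, 0)   [1·13 + 0·11 = 13]
  row B: (11, 0, 1)   [0·13 + 1·11 = 11]
  13 = 1·11 + 2   → row C = row A − 1·row B = (2, 1, −1)   [check: 1·13 − 1·11 = 2]
  11 = 5·2 + 1   → row D = row B − 5·row C = (1, −5, 6)   [check: −5·13 + 6·11 = 1]
  2 = 2·1 + 0   → remainder 0, stop. gcd = 1 (last nonzero row D).
The gcd is 1, so 11 is invertible mod 13. The last nonzero row gives −5·13 + 6·11 = 1, so t = 6. So 11^(−1) ≡ 6 (mod 13). Verify: 11 · 6 = 66 ≡ 1 (mod 13). ✓

Final answer: 11^(−1) ≡ 6 (mod 13)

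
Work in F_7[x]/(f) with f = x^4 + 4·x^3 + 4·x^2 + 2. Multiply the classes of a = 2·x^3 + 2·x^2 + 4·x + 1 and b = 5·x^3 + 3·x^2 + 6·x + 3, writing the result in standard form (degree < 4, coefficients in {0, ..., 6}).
Multiply as integer polynomials: a · b = 10·x^6 + 16·x^5 + 38·x^4 + 35·x^3 + 33·x^2 + 18·x + 3. Reducing coefficients mod 7: a · b ≡ 3·x^6 + 2·x^5 + 3·x^4 + 5·x^2 + 4·x + 3. Now divide by f(x) = x^4 + 4·x^3 + 4·x^2 + 2 in F_7[x], eliminating the leading term at each step:
  leading term 3·x^6: subtract (3·x^2)·f(x) = 3·x^6 + 5·x^5 + 5·x^4 + 6·x^2, leaving 4·x^5 + 5·x^4 + 6·x^2 + 4·x + 3 (coefficients mod 7)
  leading term 4·x^5: subtract (4·x)·f(x) = 4·x^5 + 2·x^4 + 2·x^3 + x, leaving 3·x^4 + 5·x^3 + 6·x^2 + 3·x + 3 (coefficients mod 7)
  leading term 3·x^4: subtract (3)·f(x) = 3·x^4 + 5·x^3 + 5·x^2 + 6, leaving x^2 + 3·x + 4 (coefficients mod 7)
The degree is now < 4, so this is the remainder. Hence a · b ≡ x^2 + 3·x + 4 in F_7[x]/(f).

Final answer: a · b ≡ x^2 + 3·x + 4 (mod f(x))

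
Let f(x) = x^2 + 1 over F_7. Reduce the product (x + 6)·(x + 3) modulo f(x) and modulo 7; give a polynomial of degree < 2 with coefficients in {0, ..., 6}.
Multiply as integer polynomials: a · b = x^2 + 9·x + 18. Reducing coefficients mod 7: a · b ≡ x^2 + 2·x + 4. Now divide by f(x) = x^2 + 1 in F_7[x], eliminating the leading term at each step:
  leading term x^2: subtract (1)·f(x) = x^2 + 1, leaving 2·x + 3 (coefficients mod 7)
The degree is now < 2, so this is the remainder. Hence a · b ≡ 2·x + 3 in F_7[x]/(f).

Final answer: a · b ≡ 2·x + 3 (mod f(x))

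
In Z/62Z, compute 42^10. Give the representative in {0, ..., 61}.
Use repeated squaring. Binary(10) = 1010. Walk through the bits of the exponent 10 left-to-right: at each bit after the leading one, square the running value, then multiply by 42 if the bit is 1 (always reducing mod 62):
  bit 1 = 1 (leading): start with 42.
  bit 2 = 0: square 42^2 = 1764 ≡ 28 (mod 62).
  bit 3 = 1: square 28^2 = 784 ≡ 40; bit is 1, so multiply 40·42 = 1680 ≡ 6 (mod 62).
  bit 4 = 0: square 6^2 = 36 (mod 62).
Final value: 42^10 ≡ 36 (mod 62).

Final answer: 36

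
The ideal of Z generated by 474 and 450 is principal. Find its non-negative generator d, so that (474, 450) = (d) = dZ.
(474, 450) = (6); d = 6

In the PID Z, (a, b) is generated by gcd(a, b). Compute gcd(474, 450) with the extended Euclidean algorithm, tracking rows (r, s, t) with s·474 + t·450 = r:
  row A: (474, 1, 0)   [1·474 + 0·450 = 474]
  row B: (450, 0, 1)   [0·474 + 1·450 = 450]
  474 = 1·450 + 24   → row C = row A − 1·row B = (24, 1, −1)   [check: 1·474 − 1·450 = 24]
  450 = 18·24 + 18   → row D = row B − 18·row C = (18, −18, 19)   [check: −18·474 + 19·450 = 18]
  24 = 1·18 + 6   → row E = row C − 1·row D = (6, 19, −20)   [check: 19·474 − 20·450 = 6]
  18 = 3·6 + 0   → remainder 0, stop. gcd = 6 (last nonzero row E).
So gcd(474, 450) = 6, with Bézout identity 19·474 − 20·450 = 6. Containment (⊇): the Bézout identity exhibits 6 as an element of (474, 450), giving (6) ⊆ (474, 450). Containment (⊆): since 6 | 474 and 6 | 450 (474 = 6·79, 450 = 6·75), every Z-linear combination of 474 and 450 is divisible by 6, so (474, 450) ⊆ (6). Therefore (474, 450) = (6), d = 6.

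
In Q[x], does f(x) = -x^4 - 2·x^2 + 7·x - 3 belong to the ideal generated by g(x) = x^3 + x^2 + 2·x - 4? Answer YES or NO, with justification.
NO

In Q[x] the ideal (g) consists of all multiples of g, so f ∈ (g) iff g | f, i.e. iff the remainder of f on division by g is 0. Divide f by g (g is monic, so eliminate the leading term of the running remainder at each step):
  leading term -x^4: subtract (-x)·g(x) = -x^4 - x^3 - 2·x^2 + 4·x, leaving x^3 + 3·x - 3
  leading term x^3: subtract (1)·g(x) = x^3 + x^2 + 2·x - 4, leaving -x^2 + x + 1
The remainder r(x) = -x^2 + x + 1 ≠ 0 (and deg r < deg g), so g ∤ f, i.e. f ∉ (g).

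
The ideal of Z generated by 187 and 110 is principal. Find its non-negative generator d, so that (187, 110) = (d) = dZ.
In the PID Z, (a, b) is generated by gcd(a, b). Compute gcd(187, 110) with the extended Euclidean algorithm, tracking rows (r, s, t) with s·187 + t·110 = r:
  row A: (187, 1, 0)   [1·187 + 0·110 = 187]
  row B: (110, 0, 1)   [0·187 + 1·110 = 110]
  187 = 1·110 + 77   → row C = row A − 1·row B = (77, 1, −1)   [check: 1·187 − 1·110 = 77]
  110 = 1·77 + 33   → row D = row B − 1·row C = (33, −1, 2)   [check: −1·187 + 2·110 = 33]
  77 = 2·33 + 11   → row E = row C − 2·row D = (11, 3, −5)   [check: 3·187 − 5·110 = 11]
  33 = 3·11 + 0   → remainder 0, stop. gcd = 11 (last nonzero row E).
So gcd(187, 110) = 11, with Bézout identity 3·187 − 5·110 = 11. Containment (⊇): the Bézout identity exhibits 11 as an element of (187, 110), giving (11) ⊆ (187, 110). Containment (⊆): since 11 | 187 and 11 | 110 (187 = 11·17, 110 = 11·10), every Z-linear combination of 187 and 110 is divisible by 11, so (187, 110) ⊆ (11). Therefore (187, 110) = (11), d = 11.

Final answer: (187, 110) = (11); d = 11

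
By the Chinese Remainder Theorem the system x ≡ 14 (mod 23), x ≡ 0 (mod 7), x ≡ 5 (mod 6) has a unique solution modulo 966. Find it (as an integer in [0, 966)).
x ≡ 497 (mod 966); the representative in [0, 966) is 497

The moduli 23, 7, 6 are pairwise coprime, so by the CRT there is a unique solution mod 23·7·6 = 966.
Solve by successive substitution. Start with x ≡ 14 (mod 23).
  Combine with x ≡ 0 (mod 7): write x = 14 + 23·t and require 14 + 23·t ≡ 0 (mod 7), i.e. 23·t ≡ 0 − 14 ≡ 0 (mod 7). Since 23^(−1) ≡ 4 (mod 7) (23 ≡ 2 (mod 7)), t ≡ 4·0 ≡ 0 (mod 7). So x ≡ 14 + 23·0 = 14 (mod 161).
  Combine with x ≡ 5 (mod 6): write x = 14 + 161·t and require 14 + 161·t ≡ 5 (mod 6), i.e. 161·t ≡ 5 − 14 ≡ 3 (mod 6). Since 161^(−1) ≡ 5 (mod 6) (161 ≡ 5 (mod 6)), t ≡ 5·3 ≡ 3 (mod 6). So x ≡ 14 + 161·3 = 497 (mod 966).
Unique solution in [0, 966): x = 497.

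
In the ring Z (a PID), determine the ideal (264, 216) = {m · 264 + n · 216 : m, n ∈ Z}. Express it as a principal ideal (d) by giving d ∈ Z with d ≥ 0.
In the PID Z, (a, b) is generated by gcd(a, b). Compute gcd(264, 216) with the extended Euclidean algorithm, tracking rows (r, s, t) with s·264 + t·216 = r:
  row A: (264, 1, 0)   [1·264 + 0·216 = 264]
  row B: (216, 0, 1)   [0·264 + 1·216 = 216]
  264 = 1·216 + 48   → row C = row A − 1·row B = (48, 1, −1)   [check: 1·264 − 1·216 = 48]
  216 = 4·48 + 24   → row D = row B − 4·row C = (24, −4, 5)   [check: −4·264 + 5·216 = 24]
  48 = 2·24 + 0   → remainder 0, stop. gcd = 24 (last nonzero row D).
So gcd(264, 216) = 24, with Bézout identity −4·264 + 5·216 = 24. Containment (⊇): the Bézout identity exhibits 24 as an element of (264, 216), giving (24) ⊆ (264, 216). Containment (⊆): since 24 | 264 and 24 | 216 (264 = 24·11, 216 = 24·9), every Z-linear combination of 264 and 216 is divisible by 24, so (264, 216) ⊆ (24). Therefore (264, 216) = (24), d = 24.

Final answer: (264, 216) = (24); d = 24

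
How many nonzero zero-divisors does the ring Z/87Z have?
Z/87Z has 30 nonzero zero-divisors

In Z/87Z each nonzero element is either a unit (gcd with 87 is 1) or a zero-divisor (gcd > 1). The number of units is φ(87): factorise 87 = 3 · 29, so φ(87) = (3 − 1) · (29 − 1) = 2 · 28 = 56. The nonzero elements number 87 − 1 = 86. Hence the nonzero zero-divisors number 86 − 56 = 30.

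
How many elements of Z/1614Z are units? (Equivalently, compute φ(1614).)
Z/1614Z has φ(1614) = 536 units

An element a ∈ Z/1614Z is a unit iff gcd(a, 1614) = 1, so the number of units is φ(1614). φ is multiplicative, with φ(p^e) = p^e − p^(e−1). Factorise 1614 = 2 · 3 · 269. Then
  φ(1614) = (2 − 1) · (3 − 1) · (269 − 1) = 1 · 2 · 268 = 536.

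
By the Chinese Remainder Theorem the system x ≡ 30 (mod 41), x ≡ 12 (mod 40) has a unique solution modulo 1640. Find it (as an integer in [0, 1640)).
The moduli 41, 40 are pairwise coprime, so by the CRT there is a unique solution mod 41·40 = 1640.
Solve by successive substitution. Start with x ≡ 30 (mod 41).
  Combine with x ≡ 12 (mod 40): write x = 30 + 41·t and require 30 + 41·t ≡ 12 (mod 40), i.e. 41·t ≡ 12 − 30 ≡ 22 (mod 40). Since 41^(−1) ≡ 1 (mod 40) (41 ≡ 1 (mod 40)), t ≡ 1·22 ≡ 22 (mod 40). So x ≡ 30 + 41·22 = 932 (mod 1640).
Unique solution in [0, 1640): x = 932.

Final answer: x ≡ 932 (mod 1640); the representative in [0, 1640) is 932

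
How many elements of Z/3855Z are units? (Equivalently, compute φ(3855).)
Z/3855Z has φ(3855) = 2048 units

An element a ∈ Z/3855Z is a unit iff gcd(a, 3855) = 1, so the number of units is φ(3855). φ is multiplicative, with φ(p^e) = p^e − p^(e−1). Factorise 3855 = 3 · 5 · 257. Then
  φ(3855) = (3 − 1) · (5 − 1) · (257 − 1) = 2 · 4 · 256 = 2048.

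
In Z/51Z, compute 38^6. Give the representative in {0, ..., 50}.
16

Use repeated squaring. Binary(6) = 110. Walk through the bits of the exponent 6 left-to-right: at each bit after the leading one, square the running value, then multiply by 38 if the bit is 1 (always reducing mod 51):
  bit 1 = 1 (leading): start with 38.
  bit 2 = 1: square 38^2 = 1444 ≡ 16; bit is 1, so multiply 16·38 = 608 ≡ 47 (mod 51).
  bit 3 = 0: square 47^2 = 2209 ≡ 16 (mod 51).
Final value: 38^6 ≡ 16 (mod 51).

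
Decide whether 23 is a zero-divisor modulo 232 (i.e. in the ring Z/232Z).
NO

gcd(23, 232) = 1, so 23 is a unit in Z/232Z (it has a multiplicative inverse). A unit cannot be a zero-divisor: if 23·b ≡ 0 then multiplying both sides by 23^(−1) gives b ≡ 0. So 23 is not a zero-divisor.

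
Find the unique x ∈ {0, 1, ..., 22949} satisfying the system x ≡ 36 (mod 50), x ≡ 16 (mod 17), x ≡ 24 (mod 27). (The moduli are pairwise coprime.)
x ≡ 186 (mod 22950); the representative in [0, 22950) is 186

The moduli 50, 17, 27 are pairwise coprime, so by the CRT there is a unique solution mod 50·17·27 = 22950.
Solve by successive substitution. Start with x ≡ 36 (mod 50).
  Combine with x ≡ 16 (mod 17): write x = 36 + 50·t and require 36 + 50·t ≡ 16 (mod 17), i.e. 50·t ≡ 16 − 36 ≡ 14 (mod 17). Since 50^(−1) ≡ 16 (mod 17) (50 ≡ 16 (mod 17)), t ≡ 16·14 ≡ 3 (mod 17). So x ≡ 36 + 50·3 = 186 (mod 850).
  Combine with x ≡ 24 (mod 27): write x = 186 + 850·t and require 186 + 850·t ≡ 24 (mod 27), i.e. 850·t ≡ 24 − 186 ≡ 0 (mod 27). Since 850^(−1) ≡ 25 (mod 27) (850 ≡ 13 (mod 27)), t ≡ 25·0 ≡ 0 (mod 27). So x ≡ 186 + 850·0 = 186 (mod 22950).
Unique solution in [0, 22950): x = 186.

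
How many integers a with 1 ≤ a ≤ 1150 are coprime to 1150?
440

The number of a ∈ {1, ..., 1150} with gcd(a, 1150) = 1 is by definition Euler's totient φ(1150). φ is multiplicative, with φ(p^e) = p^e − p^(e−1). Factorise 1150 = 2 · 5^2 · 23. Then
  φ(1150) = (2 − 1) · (5^2 − 5^1) · (23 − 1) = 1 · 20 · 22 = 440.
So there are 440 such integers.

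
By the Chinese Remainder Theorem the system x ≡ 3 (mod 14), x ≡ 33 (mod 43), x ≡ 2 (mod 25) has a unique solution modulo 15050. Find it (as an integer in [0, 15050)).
The moduli 14, 43, 25 are pairwise coprime, so by the CRT there is a unique solution mod 14·43·25 = 15050.
Solve by successive substitution. Start with x ≡ 3 (mod 14).
  Combine with x ≡ 33 (mod 43): write x = 3 + 14·t and require 3 + 14·t ≡ 33 (mod 43), i.e. 14·t ≡ 33 − 3 ≡ 30 (mod 43). Since 14^(−1) ≡ 40 (mod 43), t ≡ 40·30 ≡ 39 (mod 43). So x ≡ 3 + 14·39 = 549 (mod 602).
  Combine with x ≡ 2 (mod 25): write x = 549 + 602·t and require 549 + 602·t ≡ 2 (mod 25), i.e. 602·t ≡ 2 − 549 ≡ 3 (mod 25). Since 602^(−1) ≡ 13 (mod 25) (602 ≡ 2 (mod 25)), t ≡ 13·3 ≡ 14 (mod 25). So x ≡ 549 + 602·14 = 8977 (mod 15050).
Unique solution in [0, 15050): x = 8977.

Final answer: x ≡ 8977 (mod 15050); the representative in [0, 15050) is 8977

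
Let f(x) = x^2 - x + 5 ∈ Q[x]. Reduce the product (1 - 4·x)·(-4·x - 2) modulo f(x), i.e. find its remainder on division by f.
a · b ≡ 20·x - 82 (mod f(x))

First multiply in Q[x] without reducing: a · b = 16·x^2 + 4·x - 2. Now divide by f(x) = x^2 - x + 5, eliminating the leading term at each step:
  leading term 16·x^2: subtract (16)·f(x) = 16·x^2 - 16·x + 80, leaving 20·x - 82
The degree is now < 2, so this is the remainder. Hence a · b ≡ 20·x - 82 in Q[x]/(f).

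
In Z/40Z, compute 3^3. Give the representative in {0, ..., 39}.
Use repeated squaring. Binary(3) = 11. Walk through the bits of the exponent 3 left-to-right: at each bit after the leading one, square the running value, then multiply by 3 if the bit is 1 (always reducing mod 40):
  bit 1 = 1 (leading): start with 3.
  bit 2 = 1: square 3^2 = 9; bit is 1, so multiply 9·3 = 27 (mod 40).
Final value: 3^3 ≡ 27 (mod 40).

Final answer: 27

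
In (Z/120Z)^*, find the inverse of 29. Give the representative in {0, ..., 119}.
29^(−1) ≡ 29 (mod 120)

Apply the extended Euclidean algorithm to (120, 29), tracking rows (r, s, t) with s·120 + t·29 = r. Each division r_prev = q·r_cur + r_new produces the new row as (previous row) − q·(current row):
  row A: (120, 1, 0)   [1·120 + 0·29 = 120]
  row B: (29, 0, 1)   [0·120 + 1·29 = 29]
  120 = 4·29 + 4   → row C = row A − 4·row B = (4, 1, −4)   [check: 1·120 − 4·29 = 4]
  29 = 7·4 + 1   → row D = row B − 7·row C = (1, −7, 29)   [check: −7·120 + 29·29 = 1]
  4 = 4·1 + 0   → remainder 0, stop. gcd = 1 (last nonzero row D).
The gcd is 1, so 29 is invertible mod 120. The last nonzero row gives −7·120 + 29·29 = 1, so t = 29. So 29^(−1) ≡ 29 (mod 120). Verify: 29 · 29 = 841 ≡ 1 (mod 120). ✓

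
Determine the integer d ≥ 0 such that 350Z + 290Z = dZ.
(350, 290) = (10); d = 10

In the PID Z, (a, b) is generated by gcd(a, b). Compute gcd(350, 290) with the extended Euclidean algorithm, tracking rows (r, s, t) with s·350 + t·290 = r:
  row A: (350, 1, 0)   [1·350 + 0·290 = 350]
  row B: (290, 0, 1)   [0·350 + 1·290 = 290]
  350 = 1·290 + 60   → row C = row A − 1·row B = (60, 1, −1)   [check: 1·350 − 1·290 = 60]
  290 = 4·60 + 50   → row D = row B − 4·row C = (50, −4, 5)   [check: −4·350 + 5·290 = 50]
  60 = 1·50 + 10   → row E = row C − 1·row D = (10, 5, −6)   [check: 5·350 − 6·290 = 10]
  50 = 5·10 + 0   → remainder 0, stop. gcd = 10 (last nonzero row E).
So gcd(350, 290) = 10, with Bézout identity 5·350 − 6·290 = 10. Containment (⊇): the Bézout identity exhibits 10 as an element of (350, 290), giving (10) ⊆ (350, 290). Containment (⊆): since 10 | 350 and 10 | 290 (350 = 10·35, 290 = 10·29), every Z-linear combination of 350 and 290 is divisible by 10, so (350, 290) ⊆ (10). Therefore (350, 290) = (10), d = 10.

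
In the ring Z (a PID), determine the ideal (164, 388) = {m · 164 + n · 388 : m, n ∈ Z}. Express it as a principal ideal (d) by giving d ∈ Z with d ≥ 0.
In the PID Z, (a, b) is generated by gcd(a, b). Compute gcd(388, 164) with the extended Euclidean algorithm, tracking rows (r, s, t) with s·388 + t·164 = r:
  row A: (388, 1, 0)   [1·388 + 0·164 = 388]
  row B: (164, 0, 1)   [0·388 + 1·164 = 164]
  388 = 2·164 + 60   → row C = row A − 2·row B = (60, 1, −2)   [check: 1·388 − 2·164 = 60]
  164 = 2·60 + 44   → row D = row B − 2·row C = (44, −2, 5)   [check: −2·388 + 5·164 = 44]
  60 = 1·44 + 16   → row E = row C − 1·row D = (16, 3, −7)   [check: 3·388 − 7·164 = 16]
  44 = 2·16 + 12   → row F = row D − 2·row E = (12, −8, 19)   [check: −8·388 + 19·164 = 12]
  16 = 1·12 + 4   → row G = row E − 1·row F = (4, 11, −26)   [check: 11·388 − 26·164 = 4]
  12 = 3·4 + 0   → remainder 0, stop. gcd = 4 (last nonzero row G).
So gcd(164, 388) = 4, with Bézout identity 11·388 − 26·164 = 4. Containment (⊇): the Bézout identity exhibits 4 as an element of (164, 388), giving (4) ⊆ (164, 388). Containment (⊆): since 4 | 164 and 4 | 388 (164 = 4·41, 388 = 4·97), every Z-linear combination of 164 and 388 is divisible by 4, so (164, 388) ⊆ (4). Therefore (164, 388) = (4), d = 4.

Final answer: (164, 388) = (4); d = 4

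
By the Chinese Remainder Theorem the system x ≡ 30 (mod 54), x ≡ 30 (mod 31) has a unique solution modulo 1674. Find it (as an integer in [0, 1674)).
The moduli 54, 31 are pairwise coprime, so by the CRT there is a unique solution mod 54·31 = 1674.
Solve by successive substitution. Start with x ≡ 30 (mod 54).
  Combine with x ≡ 30 (mod 31): write x = 30 + 54·t and require 30 + 54·t ≡ 30 (mod 31), i.e. 54·t ≡ 30 − 30 ≡ 0 (mod 31). Since 54^(−1) ≡ 27 (mod 31) (54 ≡ 23 (mod 31)), t ≡ 27·0 ≡ 0 (mod 31). So x ≡ 30 + 54·0 = 30 (mod 1674).
Unique solution in [0, 1674): x = 30.

Final answer: x ≡ 30 (mod 1674); the representative in [0, 1674) is 30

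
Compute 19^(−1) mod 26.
19^(−1) ≡ 11 (mod 26)

Apply the extended Euclidean algorithm to (26, 19), tracking rows (r, s, t) with s·26 + t·19 = r. Each division r_prev = q·r_cur + r_new produces the new row as (previous row) − q·(current row):
  row A: (26, 1, 0)   [1·26 + 0·19 = 26]
  row B: (19, 0, 1)   [0·26 + 1·19 = 19]
  26 = 1·19 + 7   → row C = row A − 1·row B = (7, 1, −1)   [check: 1·26 − 1·19 = 7]
  19 = 2·7 + 5   → row D = row B − 2·row C = (5, −2, 3)   [check: −2·26 + 3·19 = 5]
  7 = 1·5 + 2   → row E = row C − 1·row D = (2, 3, −4)   [check: 3·26 − 4·19 = 2]
  5 = 2·2 + 1   → row F = row D − 2·row E = (1, −8, 11)   [check: −8·26 + 11·19 = 1]
  2 = 2·1 + 0   → remainder 0, stop. gcd = 1 (last nonzero row F).
The gcd is 1, so 19 is invertible mod 26. The last nonzero row gives −8·26 + 11·19 = 1, so t = 11. So 19^(−1) ≡ 11 (mod 26). Verify: 19 · 11 = 209 ≡ 1 (mod 26). ✓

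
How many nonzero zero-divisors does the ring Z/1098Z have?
Z/1098Z has 737 nonzero zero-divisors

In Z/1098Z each nonzero element is either a unit (gcd with 1098 is 1) or a zero-divisor (gcd > 1). The number of units is φ(1098): factorise 1098 = 2 · 3^2 · 61, so φ(1098) = (2 − 1) · (3^2 − 3^1) · (61 − 1) = 1 · 6 · 60 = 360. The nonzero elements number 1098 − 1 = 1097. Hence the nonzero zero-divisors number 1097 − 360 = 737.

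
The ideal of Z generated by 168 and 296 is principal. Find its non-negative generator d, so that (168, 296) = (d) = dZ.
In the PID Z, (a, b) is generated by gcd(a, b). Compute gcd(296, 168) with the extended Euclidean algorithm, tracking rows (r, s, t) with s·296 + t·168 = r:
  row A: (296, 1, 0)   [1·296 + 0·168 = 296]
  row B: (168, 0, 1)   [0·296 + 1·168 = 168]
  296 = 1·168 + 128   → row C = row A − 1·row B = (128, 1, −1)   [check: 1·296 − 1·168 = 128]
  168 = 1·128 + 40   → row D = row B − 1·row C = (40, −1, 2)   [check: −1·296 + 2·168 = 40]
  128 = 3·40 + 8   → row E = row C − 3·row D = (8, 4, −7)   [check: 4·296 − 7·168 = 8]
  40 = 5·8 + 0   → remainder 0, stop. gcd = 8 (last nonzero row E).
So gcd(168, 296) = 8, with Bézout identity 4·296 − 7·168 = 8. Containment (⊇): the Bézout identity exhibits 8 as an element of (168, 296), giving (8) ⊆ (168, 296). Containment (⊆): since 8 | 168 and 8 | 296 (168 = 8·21, 296 = 8·37), every Z-linear combination of 168 and 296 is divisible by 8, so (168, 296) ⊆ (8). Therefore (168, 296) = (8), d = 8.

Final answer: (168, 296) = (8); d = 8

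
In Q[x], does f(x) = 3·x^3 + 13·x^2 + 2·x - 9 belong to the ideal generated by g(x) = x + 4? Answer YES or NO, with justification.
NO

In Q[x] the ideal (g) consists of all multiples of g, so f ∈ (g) iff g | f, i.e. iff the remainder of f on division by g is 0. Divide f by g (g is monic, so eliminate the leading term of the running remainder at each step):
  leading term 3·x^3: subtract (3·x^2)·g(x) = 3·x^3 + 12·x^2, leaving x^2 + 2·x - 9
  leading term x^2: subtract (x)·g(x) = x^2 + 4·x, leaving -2·x - 9
  leading term -2·x: subtract (-2)·g(x) = -2·x - 8, leaving -1
The remainder r(x) = -1 ≠ 0 (and deg r < deg g), so g ∤ f, i.e. f ∉ (g).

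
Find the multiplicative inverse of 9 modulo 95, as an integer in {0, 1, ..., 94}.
9^(−1) ≡ 74 (mod 95)

Apply the extended Euclidean algorithm to (95, 9), tracking rows (r, s, t) with s·95 + t·9 = r. Each division r_prev = q·r_cur + r_new produces the new row as (previous row) − q·(current row):
  row A: (95, 1, 0)   [1·95 + 0·9 = 95]
  row B: (9, 0, 1)   [0·95 + 1·9 = 9]
  95 = 10·9 + 5   → row C = row A − 10·row B = (5, 1, −10)   [check: 1·95 − 10·9 = 5]
  9 = 1·5 + 4   → row D = row B − 1·row C = (4, −1, 11)   [check: −1·95 + 11·9 = 4]
  5 = 1·4 + 1   → row E = row C − 1·row D = (1, 2, −21)   [check: 2·95 − 21·9 = 1]
  4 = 4·1 + 0   → remainder 0, stop. gcd = 1 (last nonzero row E).
The gcd is 1, so 9 is invertible mod 95. The last nonzero row gives 2·95 − 21·9 = 1, so t = −21. So 9^(−1) ≡ −21 ≡ 74 (mod 95). Verify: 9 · 74 = 666 ≡ 1 (mod 95). ✓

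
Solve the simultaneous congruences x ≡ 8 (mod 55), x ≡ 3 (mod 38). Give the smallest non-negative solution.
x ≡ 1713 (mod 2090); the representative in [0, 2090) is 1713

The moduli 55, 38 are pairwise coprime, so by the CRT there is a unique solution mod 55·38 = 2090.
Solve by successive substitution. Start with x ≡ 8 (mod 55).
  Combine with x ≡ 3 (mod 38): write x = 8 + 55·t and require 8 + 55·t ≡ 3 (mod 38), i.e. 55·t ≡ 3 − 8 ≡ 33 (mod 38). Since 55^(−1) ≡ 9 (mod 38) (55 ≡ 17 (mod 38)), t ≡ 9·33 ≡ 31 (mod 38). So x ≡ 8 + 55·31 = 1713 (mod 2090).
Unique solution in [0, 2090): x = 1713.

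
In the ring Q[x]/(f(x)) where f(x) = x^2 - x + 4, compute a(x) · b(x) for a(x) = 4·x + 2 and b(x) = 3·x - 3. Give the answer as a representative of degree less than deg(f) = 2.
First multiply in Q[x] without reducing: a · b = 12·x^2 - 6·x - 6. Now divide by f(x) = x^2 - x + 4, eliminating the leading term at each step:
  leading term 12·x^2: subtract (12)·f(x) = 12·x^2 - 12·x + 48, leaving 6·x - 54
The degree is now < 2, so this is the remainder. Hence a · b ≡ 6·x - 54 in Q[x]/(f).

Final answer: a · b ≡ 6·x - 54 (mod f(x))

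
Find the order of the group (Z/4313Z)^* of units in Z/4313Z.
(Z/4313Z)^* consists of the classes a with gcd(a, 4313) = 1, so its order is φ(4313). φ is multiplicative, with φ(p^e) = p^e − p^(e−1). Factorise 4313 = 19 · 227. Then
  φ(4313) = (19 − 1) · (227 − 1) = 18 · 226 = 4068.
Thus |(Z/4313Z)^*| = 4068.

Final answer: |(Z/4313Z)^*| = 4068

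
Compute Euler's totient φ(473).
φ is multiplicative, with φ(p^e) = p^e − p^(e−1). Factorise 473 = 11 · 43. Then
  φ(473) = (11 − 1) · (43 − 1) = 10 · 42 = 420.

Final answer: φ(473) = 420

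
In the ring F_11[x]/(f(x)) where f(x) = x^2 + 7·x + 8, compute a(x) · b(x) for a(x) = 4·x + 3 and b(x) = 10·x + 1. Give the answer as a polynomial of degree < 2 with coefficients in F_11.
Multiply as integer polynomials: a · b = 40·x^2 + 34·x + 3. Reducing coefficients mod 11: a · b ≡ 7·x^2 + x + 3. Now divide by f(x) = x^2 + 7·x + 8 in F_11[x], eliminating the leading term at each step:
  leading term 7·x^2: subtract (7)·f(x) = 7·x^2 + 5·x + 1, leaving 7·x + 2 (coefficients mod 11)
The degree is now < 2, so this is the remainder. Hence a · b ≡ 7·x + 2 in F_11[x]/(f).

Final answer: a · b ≡ 7·x + 2 (mod f(x))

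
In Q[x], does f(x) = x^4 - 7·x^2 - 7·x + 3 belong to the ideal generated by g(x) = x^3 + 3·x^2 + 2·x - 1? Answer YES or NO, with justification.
YES

In Q[x] the ideal (g) consists of all multiples of g, so f ∈ (g) iff g | f, i.e. iff the remainder of f on division by g is 0. Divide f by g (g is monic, so eliminate the leading term of the running remainder at each step):
  leading term x^4: subtract (x)·g(x) = x^4 + 3·x^3 + 2·x^2 - x, leaving -3·x^3 - 9·x^2 - 6·x + 3
  leading term -3·x^3: subtract (-3)·g(x) = -3·x^3 - 9·x^2 - 6·x + 3, leaving 0
The remainder is 0, so f(x) = g(x) · h(x) with h(x) = x - 3. Hence g | f, i.e. f ∈ (g).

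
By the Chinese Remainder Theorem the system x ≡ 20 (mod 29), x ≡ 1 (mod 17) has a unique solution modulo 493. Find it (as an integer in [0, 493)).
x ≡ 426 (mod 493); the representative in [0, 493) is 426

The moduli 29, 17 are pairwise coprime, so by the CRT there is a unique solution mod 29·17 = 493.
Solve by successive substitution. Start with x ≡ 20 (mod 29).
  Combine with x ≡ 1 (mod 17): write x = 20 + 29·t and require 20 + 29·t ≡ 1 (mod 17), i.e. 29·t ≡ 1 − 20 ≡ 15 (mod 17). Since 29^(−1) ≡ 10 (mod 17) (29 ≡ 12 (mod 17)), t ≡ 10·15 ≡ 14 (mod 17). So x ≡ 20 + 29·14 = 426 (mod 493).
Unique solution in [0, 493): x = 426.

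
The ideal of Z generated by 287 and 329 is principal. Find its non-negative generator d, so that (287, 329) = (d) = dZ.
In the PID Z, (a, b) is generated by gcd(a, b). Compute gcd(329, 287) with the extended Euclidean algorithm, tracking rows (r, s, t) with s·329 + t·287 = r:
  row A: (329, 1, 0)   [1·329 + 0·287 = 329]
  row B: (287, 0, 1)   [0·329 + 1·287 = 287]
  329 = 1·287 + 42   → row C = row A − 1·row B = (42, 1, −1)   [check: 1·329 − 1·287 = 42]
  287 = 6·42 + 35   → row D = row B − 6·row C = (35, −6, 7)   [check: −6·329 + 7·287 = 35]
  42 = 1·35 + 7   → row E = row C − 1·row D = (7, 7, −8)   [check: 7·329 − 8·287 = 7]
  35 = 5·7 + 0   → remainder 0, stop. gcd = 7 (last nonzero row E).
So gcd(287, 329) = 7, with Bézout identity 7·329 − 8·287 = 7. Containment (⊇): the Bézout identity exhibits 7 as an element of (287, 329), giving (7) ⊆ (287, 329). Containment (⊆): since 7 | 287 and 7 | 329 (287 = 7·41, 329 = 7·47), every Z-linear combination of 287 and 329 is divisible by 7, so (287, 329) ⊆ (7). Therefore (287, 329) = (7), d = 7.

Final answer: (287, 329) = (7); d = 7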